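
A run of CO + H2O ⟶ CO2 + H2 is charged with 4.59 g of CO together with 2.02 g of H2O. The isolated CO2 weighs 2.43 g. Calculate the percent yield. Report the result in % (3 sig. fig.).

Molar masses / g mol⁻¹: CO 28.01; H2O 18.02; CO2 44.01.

n(CO) = 4.590 / 28.01 = 0.1639 mol
n(H2O) = 2.020 / 18.02 = 0.1121 mol
n/ν for CO = 0.1639/1 = 0.1639
n/ν for H2O = 0.1121/1 = 0.1121
Smallest n/ν is H2O → limiting reagent.
theoretical n(CO2) = (1/1) × 0.1121 = 0.1121 mol → 4.934 g
% yield = 2.43 / 4.934 × 100 = 49.25 %

49.3 %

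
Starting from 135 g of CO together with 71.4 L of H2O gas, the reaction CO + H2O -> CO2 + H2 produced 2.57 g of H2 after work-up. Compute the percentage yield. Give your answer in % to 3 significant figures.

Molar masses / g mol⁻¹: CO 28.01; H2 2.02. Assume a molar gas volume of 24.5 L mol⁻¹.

43.7 %

n(CO) = 135.0 / 28.01 = 4.820 mol
n(H2O) = 71.40 / 24.5 = 2.914 mol
n/ν → CO: 4.820, H2O: 2.914; H2O is limiting.
theoretical n(H2) = (1/1) × 2.914 = 2.914 mol → 5.886 g
% yield = 2.57 / 5.886 × 100 = 43.66 %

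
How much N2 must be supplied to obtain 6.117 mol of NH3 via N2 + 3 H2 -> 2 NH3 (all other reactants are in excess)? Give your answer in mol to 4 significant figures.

n(NH3) = 6.117 mol
n(N2) = (1/2) × 6.117 = 3.059 mol

3.059 mol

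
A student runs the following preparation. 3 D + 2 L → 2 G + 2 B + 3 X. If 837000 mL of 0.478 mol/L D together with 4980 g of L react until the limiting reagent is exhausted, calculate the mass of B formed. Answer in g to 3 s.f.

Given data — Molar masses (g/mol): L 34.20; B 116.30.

n(D) = 0.478 × 837000/1000 = 400.1 mol
n(L) = 4980 / 34.20 = 145.6 mol
n/ν for D = 400.1/3 = 133.4
n/ν for L = 145.6/2 = 72.80
Smallest n/ν is L → limiting reagent.
n(B) = (2/2) × 145.6 = 145.6 mol
mass = 145.6 × 116.30 = 16930 g

16900 g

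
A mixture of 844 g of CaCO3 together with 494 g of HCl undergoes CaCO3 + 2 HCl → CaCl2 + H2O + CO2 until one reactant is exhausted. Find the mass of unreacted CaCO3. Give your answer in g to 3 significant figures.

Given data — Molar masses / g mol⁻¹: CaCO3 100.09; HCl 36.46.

n(CaCO3) = 844.0 / 100.09 = 8.432 mol
n(HCl) = 494.0 / 36.46 = 13.55 mol
n/ν for CaCO3 = 8.432/1 = 8.432
n/ν for HCl = 13.55/2 = 6.775
Smallest n/ν is HCl → limiting reagent.
CaCO3 consumed = (1/2) × 13.55 = 6.775 mol
CaCO3 remaining = 8.432 − 6.775 = 1.657 mol
mass = 1.657 × 100.09 = 165.8 g

166 g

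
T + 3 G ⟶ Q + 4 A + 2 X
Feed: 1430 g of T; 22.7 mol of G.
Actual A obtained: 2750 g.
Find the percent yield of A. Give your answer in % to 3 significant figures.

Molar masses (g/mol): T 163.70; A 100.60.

n(T) = 1430 / 163.70 = 8.735 mol
n(G) = 22.70 mol
n/ν → T: 8.735, G: 7.567; G is limiting.
theoretical n(A) = (4/3) × 22.70 = 30.27 mol → 3045 g
% yield = 2750 / 3045 × 100 = 90.31 %

90.3 %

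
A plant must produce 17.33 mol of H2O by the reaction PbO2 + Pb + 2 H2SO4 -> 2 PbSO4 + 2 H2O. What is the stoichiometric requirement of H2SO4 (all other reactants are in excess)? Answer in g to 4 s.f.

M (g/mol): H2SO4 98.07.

1700 g

n(H2O) = 17.33 mol
n(H2SO4) = (2/2) × 17.33 = 17.33 mol
mass = 17.33 × 98.07 = 1700 g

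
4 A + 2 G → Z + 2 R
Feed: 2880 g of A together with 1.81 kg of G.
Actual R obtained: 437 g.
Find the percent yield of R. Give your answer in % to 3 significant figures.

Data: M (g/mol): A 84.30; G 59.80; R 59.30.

n(A) = 2880 / 84.30 = 34.16 mol
n(G) = 1.810×1000 / 59.80 = 30.27 mol
n/ν → A: 8.540, G: 15.14; A is limiting.
theoretical n(R) = (2/4) × 34.16 = 17.08 mol → 1013 g
% yield = 437 / 1013 × 100 = 43.14 %

43.1 %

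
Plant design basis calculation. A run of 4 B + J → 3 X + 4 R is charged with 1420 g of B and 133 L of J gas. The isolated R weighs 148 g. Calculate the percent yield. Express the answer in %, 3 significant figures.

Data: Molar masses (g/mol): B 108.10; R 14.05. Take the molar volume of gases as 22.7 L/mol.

80.2 %

n(B) = 1420 / 108.10 = 13.14 mol
n(J) = 133.0 / 22.7 = 5.859 mol
n/ν for B = 13.14/4 = 3.285
n/ν for J = 5.859/1 = 5.859
Smallest n/ν is B → limiting reagent.
theoretical n(R) = (4/4) × 13.14 = 13.14 mol → 184.6 g
% yield = 148 / 184.6 × 100 = 80.17 %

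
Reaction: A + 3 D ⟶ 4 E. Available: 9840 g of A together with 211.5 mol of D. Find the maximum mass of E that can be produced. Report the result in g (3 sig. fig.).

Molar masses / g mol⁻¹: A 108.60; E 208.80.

58900 g

n(A) = 9840 / 108.60 = 90.61 mol
n(D) = 211.5 mol
n/ν for A = 90.61/1 = 90.61
n/ν for D = 211.5/3 = 70.50
Smallest n/ν is D → limiting reagent.
n(E) = (4/3) × 211.5 = 282.0 mol
mass = 282.0 × 208.80 = 58880 g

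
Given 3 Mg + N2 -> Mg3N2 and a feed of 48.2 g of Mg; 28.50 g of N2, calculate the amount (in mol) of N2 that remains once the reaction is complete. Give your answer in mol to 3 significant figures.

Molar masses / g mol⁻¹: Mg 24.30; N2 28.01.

n(Mg) = 48.20 / 24.30 = 1.984 mol
n(N2) = 28.50 / 28.01 = 1.017 mol
n/ν for Mg = 1.984/3 = 0.6613
n/ν for N2 = 1.017/1 = 1.017
Smallest n/ν is Mg → limiting reagent.
N2 consumed = (1/3) × 1.984 = 0.6613 mol
N2 remaining = 1.017 − 0.6613 = 0.3557 mol

0.356 mol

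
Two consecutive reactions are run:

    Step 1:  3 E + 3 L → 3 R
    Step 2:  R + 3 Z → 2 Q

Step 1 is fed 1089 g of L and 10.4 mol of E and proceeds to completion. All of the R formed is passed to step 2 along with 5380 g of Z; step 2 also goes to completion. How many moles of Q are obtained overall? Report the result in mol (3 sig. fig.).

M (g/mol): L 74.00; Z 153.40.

Step 1:
n(L) = 1089 / 74.00 = 14.72 mol
n(E) = 10.40 mol
n/ν for L = 14.72/3 = 4.907
n/ν for E = 10.40/3 = 3.467
Smallest n/ν is E → limiting reagent.
n(R) produced = (3/3) × 10.40 = 10.40 mol
Step 2:
n(R) available = 10.40 mol
n(Z) = 5380 / 153.40 = 35.07 mol
n/ν for R = 10.40/1 = 10.40
n/ν for Z = 35.07/3 = 11.69
Smallest n/ν is R → limiting reagent.
n(Q) = (2/1) × 10.40 = 20.80 mol

20.8 mol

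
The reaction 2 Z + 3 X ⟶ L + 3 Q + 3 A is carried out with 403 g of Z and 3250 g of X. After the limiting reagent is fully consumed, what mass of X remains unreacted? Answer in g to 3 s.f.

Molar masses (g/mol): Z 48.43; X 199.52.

760 g

n(Z) = 403.0 / 48.43 = 8.321 mol
n(X) = 3250 / 199.52 = 16.29 mol
n/ν for Z = 8.321/2 = 4.161
n/ν for X = 16.29/3 = 5.430
Smallest n/ν is Z → limiting reagent.
X consumed = (3/2) × 8.321 = 12.48 mol
X remaining = 16.29 − 12.48 = 3.810 mol
mass = 3.810 × 199.52 = 760.2 g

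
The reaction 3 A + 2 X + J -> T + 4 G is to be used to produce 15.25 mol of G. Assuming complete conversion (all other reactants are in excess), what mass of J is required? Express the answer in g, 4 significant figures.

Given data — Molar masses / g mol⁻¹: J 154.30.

588.3 g

n(G) = 15.25 mol
n(J) = (1/4) × 15.25 = 3.813 mol
mass = 3.813 × 154.30 = 588.3 g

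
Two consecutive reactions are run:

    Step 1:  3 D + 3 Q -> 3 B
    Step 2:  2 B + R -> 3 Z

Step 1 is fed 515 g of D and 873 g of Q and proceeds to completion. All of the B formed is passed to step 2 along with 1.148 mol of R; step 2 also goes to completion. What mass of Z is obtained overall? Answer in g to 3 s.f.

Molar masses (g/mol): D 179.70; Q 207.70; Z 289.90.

Step 1:
n(D) = 515.0 / 179.70 = 2.866 mol
n(Q) = 873.0 / 207.70 = 4.203 mol
n/ν for D = 2.866/3 = 0.9553
n/ν for Q = 4.203/3 = 1.401
Smallest n/ν is D → limiting reagent.
n(B) produced = (3/3) × 2.866 = 2.866 mol
Step 2:
n(B) available = 2.866 mol
n(R) = 1.148 mol
n/ν for B = 2.866/2 = 1.433
n/ν for R = 1.148/1 = 1.148
Smallest n/ν is R → limiting reagent.
n(Z) = (3/1) × 1.148 = 3.444 mol
mass = 3.444 × 289.90 = 998.4 g

998 g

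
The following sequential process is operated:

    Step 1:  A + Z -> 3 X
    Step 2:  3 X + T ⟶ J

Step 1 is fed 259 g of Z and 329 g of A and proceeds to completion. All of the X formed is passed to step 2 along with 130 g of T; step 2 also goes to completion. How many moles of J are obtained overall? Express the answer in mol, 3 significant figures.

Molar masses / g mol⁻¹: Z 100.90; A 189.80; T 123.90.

Step 1:
n(Z) = 259.0 / 100.90 = 2.567 mol
n(A) = 329.0 / 189.80 = 1.733 mol
n/ν for Z = 2.567/1 = 2.567
n/ν for A = 1.733/1 = 1.733
Smallest n/ν is A → limiting reagent.
n(X) produced = (3/1) × 1.733 = 5.199 mol
Step 2:
n(X) available = 5.199 mol
n(T) = 130.0 / 123.90 = 1.049 mol
n/ν for X = 5.199/3 = 1.733
n/ν for T = 1.049/1 = 1.049
Smallest n/ν is T → limiting reagent.
n(J) = (1/1) × 1.049 = 1.049 mol

1.05 mol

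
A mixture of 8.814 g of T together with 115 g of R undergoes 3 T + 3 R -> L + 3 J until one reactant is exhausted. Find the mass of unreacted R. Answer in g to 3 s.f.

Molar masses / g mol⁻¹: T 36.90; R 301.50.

43.0 g

n(T) = 8.814 / 36.90 = 0.2389 mol
n(R) = 115.0 / 301.50 = 0.3814 mol
n/ν for T = 0.2389/3 = 0.07963
n/ν for R = 0.3814/3 = 0.1271
Smallest n/ν is T → limiting reagent.
R consumed = (3/3) × 0.2389 = 0.2389 mol
R remaining = 0.3814 − 0.2389 = 0.1425 mol
mass = 0.1425 × 301.50 = 42.96 g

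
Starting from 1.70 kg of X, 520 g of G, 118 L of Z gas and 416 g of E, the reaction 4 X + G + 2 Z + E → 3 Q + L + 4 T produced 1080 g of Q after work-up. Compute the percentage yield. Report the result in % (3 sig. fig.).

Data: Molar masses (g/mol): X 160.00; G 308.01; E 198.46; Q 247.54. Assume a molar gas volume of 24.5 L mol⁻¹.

86.1 %

n(X) = 1.700×1000 / 160.00 = 10.63 mol
n(G) = 520.0 / 308.01 = 1.688 mol
n(Z) = 118.0 / 24.5 = 4.816 mol
n(E) = 416.0 / 198.46 = 2.096 mol
n/ν for X = 10.63/4 = 2.658
n/ν for G = 1.688/1 = 1.688
n/ν for Z = 4.816/2 = 2.408
n/ν for E = 2.096/1 = 2.096
Smallest n/ν is G → limiting reagent.
theoretical n(Q) = (3/1) × 1.688 = 5.064 mol → 1254 g
% yield = 1080 / 1254 × 100 = 86.12 %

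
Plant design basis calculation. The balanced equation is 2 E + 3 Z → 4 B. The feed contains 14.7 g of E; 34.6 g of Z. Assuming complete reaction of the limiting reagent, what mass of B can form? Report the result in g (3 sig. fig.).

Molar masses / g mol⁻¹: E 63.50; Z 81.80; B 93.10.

n(E) = 14.70 / 63.50 = 0.2315 mol
n(Z) = 34.60 / 81.80 = 0.4230 mol
n/ν for E = 0.2315/2 = 0.1158
n/ν for Z = 0.4230/3 = 0.1410
Smallest n/ν is E → limiting reagent.
n(B) = (4/2) × 0.2315 = 0.4630 mol
mass = 0.4630 × 93.10 = 43.11 g

43.1 g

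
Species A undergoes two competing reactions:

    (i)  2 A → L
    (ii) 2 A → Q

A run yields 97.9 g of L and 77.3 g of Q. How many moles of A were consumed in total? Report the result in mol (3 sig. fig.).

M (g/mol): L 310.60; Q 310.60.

n(L) = 97.9 / 310.60 = 0.3152 mol
n(Q) = 77.3 / 310.60 = 0.2489 mol
n(A) via (i) = (2/1)×0.3152 = 0.6304 mol
n(A) via (ii) = (2/1)×0.2489 = 0.4978 mol
total n(A) = 0.6304 + 0.4978 = 1.128 mol

1.13 mol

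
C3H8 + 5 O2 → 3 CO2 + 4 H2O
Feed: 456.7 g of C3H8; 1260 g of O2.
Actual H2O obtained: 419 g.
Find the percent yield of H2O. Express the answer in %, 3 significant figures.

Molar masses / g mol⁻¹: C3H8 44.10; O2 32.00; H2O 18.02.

n(C3H8) = 456.7 / 44.10 = 10.36 mol
n(O2) = 1260 / 32.00 = 39.38 mol
n/ν for C3H8 = 10.36/1 = 10.36
n/ν for O2 = 39.38/5 = 7.876
Smallest n/ν is O2 → limiting reagent.
theoretical n(H2O) = (4/5) × 39.38 = 31.50 mol → 567.6 g
% yield = 419 / 567.6 × 100 = 73.82 %

73.8 %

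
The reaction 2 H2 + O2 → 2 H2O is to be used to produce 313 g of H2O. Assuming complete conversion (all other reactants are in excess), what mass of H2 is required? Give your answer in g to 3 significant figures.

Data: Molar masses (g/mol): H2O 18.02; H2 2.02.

35.1 g

n(H2O) = 313 / 18.02 = 17.37 mol
n(H2) = (2/2) × 17.37 = 17.37 mol
mass = 17.37 × 2.02 = 35.09 g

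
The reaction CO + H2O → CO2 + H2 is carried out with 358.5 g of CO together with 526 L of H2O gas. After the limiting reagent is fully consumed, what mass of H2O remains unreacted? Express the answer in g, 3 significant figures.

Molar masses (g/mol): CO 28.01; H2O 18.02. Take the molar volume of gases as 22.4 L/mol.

193 g

n(CO) = 358.5 / 28.01 = 12.80 mol
n(H2O) = 526.0 / 22.4 = 23.48 mol
n/ν → CO: 12.80, H2O: 23.48; CO is limiting.
H2O consumed = (1/1) × 12.80 = 12.80 mol
H2O remaining = 23.48 − 12.80 = 10.68 mol
mass = 10.68 × 18.02 = 192.5 g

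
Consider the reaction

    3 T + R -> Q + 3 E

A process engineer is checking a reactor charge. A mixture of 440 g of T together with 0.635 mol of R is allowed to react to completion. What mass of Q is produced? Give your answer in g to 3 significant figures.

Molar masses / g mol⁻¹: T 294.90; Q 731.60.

364 g

n(T) = 440.0 / 294.90 = 1.492 mol
n(R) = 0.6350 mol
n/ν for T = 1.492/3 = 0.4973
n/ν for R = 0.6350/1 = 0.6350
Smallest n/ν is T → limiting reagent.
n(Q) = (1/3) × 1.492 = 0.4973 mol
mass = 0.4973 × 731.60 = 363.8 g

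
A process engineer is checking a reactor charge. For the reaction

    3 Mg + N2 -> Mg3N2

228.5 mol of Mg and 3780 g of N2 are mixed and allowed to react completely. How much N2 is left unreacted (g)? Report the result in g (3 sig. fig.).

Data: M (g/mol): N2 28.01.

1650 g

n(Mg) = 228.5 mol
n(N2) = 3780 / 28.01 = 135.0 mol
n/ν → Mg: 76.17, N2: 135.0; Mg is limiting.
N2 consumed = (1/3) × 228.5 = 76.17 mol
N2 remaining = 135.0 − 76.17 = 58.83 mol
mass = 58.83 × 28.01 = 1648 g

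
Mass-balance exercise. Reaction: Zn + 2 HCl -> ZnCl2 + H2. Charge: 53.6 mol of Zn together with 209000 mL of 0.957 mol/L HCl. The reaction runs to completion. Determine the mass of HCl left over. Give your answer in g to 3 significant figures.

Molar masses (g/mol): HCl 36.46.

n(Zn) = 53.60 mol
n(HCl) = 0.957 × 209000/1000 = 200.0 mol
n/ν for Zn = 53.60/1 = 53.60
n/ν for HCl = 200.0/2 = 100.0
Smallest n/ν is Zn → limiting reagent.
HCl consumed = (2/1) × 53.60 = 107.2 mol
HCl remaining = 200.0 − 107.2 = 92.80 mol
mass = 92.80 × 36.46 = 3383 g

3380 g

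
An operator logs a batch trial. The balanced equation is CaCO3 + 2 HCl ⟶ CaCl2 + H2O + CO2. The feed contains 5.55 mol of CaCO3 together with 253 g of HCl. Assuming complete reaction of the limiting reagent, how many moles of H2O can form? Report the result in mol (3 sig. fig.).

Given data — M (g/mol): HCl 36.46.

3.47 mol

n(CaCO3) = 5.550 mol
n(HCl) = 253.0 / 36.46 = 6.939 mol
n/ν for CaCO3 = 5.550/1 = 5.550
n/ν for HCl = 6.939/2 = 3.470
Smallest n/ν is HCl → limiting reagent.
n(H2O) = (1/2) × 6.939 = 3.470 mol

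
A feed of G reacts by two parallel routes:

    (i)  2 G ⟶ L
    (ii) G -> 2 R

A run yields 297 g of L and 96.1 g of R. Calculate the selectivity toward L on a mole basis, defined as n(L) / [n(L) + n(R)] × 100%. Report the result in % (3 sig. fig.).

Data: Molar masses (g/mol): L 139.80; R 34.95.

n(L) = 297 / 139.80 = 2.124 mol
n(R) = 96.1 / 34.95 = 2.750 mol
selectivity = 2.124/(2.124+2.750) × 100 = 43.58 %

43.6 %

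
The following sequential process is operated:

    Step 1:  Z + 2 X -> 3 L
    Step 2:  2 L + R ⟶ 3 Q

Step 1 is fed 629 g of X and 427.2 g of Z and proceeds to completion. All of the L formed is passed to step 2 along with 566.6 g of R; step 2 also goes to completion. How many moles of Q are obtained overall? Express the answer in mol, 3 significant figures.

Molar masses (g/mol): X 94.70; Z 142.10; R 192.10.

Step 1:
n(X) = 629.0 / 94.70 = 6.642 mol
n(Z) = 427.2 / 142.10 = 3.006 mol
n/ν → X: 3.321, Z: 3.006; Z is limiting.
n(L) produced = (3/1) × 3.006 = 9.018 mol
Step 2:
n(L) available = 9.018 mol
n(R) = 566.6 / 192.10 = 2.950 mol
n/ν → L: 4.509, R: 2.950; R is limiting.
n(Q) = (3/1) × 2.950 = 8.850 mol

8.85 mol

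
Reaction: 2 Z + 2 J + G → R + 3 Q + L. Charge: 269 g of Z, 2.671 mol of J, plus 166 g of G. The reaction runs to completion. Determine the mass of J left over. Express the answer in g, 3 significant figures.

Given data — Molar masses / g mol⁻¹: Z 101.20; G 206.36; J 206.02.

219 g

n(Z) = 269.0 / 101.20 = 2.658 mol
n(J) = 2.671 mol
n(G) = 166.0 / 206.36 = 0.8044 mol
n/ν for Z = 2.658/2 = 1.329
n/ν for J = 2.671/2 = 1.336
n/ν for G = 0.8044/1 = 0.8044
Smallest n/ν is G → limiting reagent.
J consumed = (2/1) × 0.8044 = 1.609 mol
J remaining = 2.671 − 1.609 = 1.062 mol
mass = 1.062 × 206.02 = 218.8 g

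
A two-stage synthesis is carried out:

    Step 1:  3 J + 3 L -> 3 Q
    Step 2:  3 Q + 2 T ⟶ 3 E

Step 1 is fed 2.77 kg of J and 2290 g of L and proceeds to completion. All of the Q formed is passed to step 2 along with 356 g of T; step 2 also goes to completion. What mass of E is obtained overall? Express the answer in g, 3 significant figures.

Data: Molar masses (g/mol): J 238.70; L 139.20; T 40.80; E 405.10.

Step 1:
n(J) = 2.770×1000 / 238.70 = 11.60 mol
n(L) = 2290 / 139.20 = 16.45 mol
n/ν for J = 11.60/3 = 3.867
n/ν for L = 16.45/3 = 5.483
Smallest n/ν is J → limiting reagent.
n(Q) produced = (3/3) × 11.60 = 11.60 mol
Step 2:
n(Q) available = 11.60 mol
n(T) = 356.0 / 40.80 = 8.725 mol
n/ν for Q = 11.60/3 = 3.867
n/ν for T = 8.725/2 = 4.363
Smallest n/ν is Q → limiting reagent.
n(E) = (3/3) × 11.60 = 11.60 mol
mass = 11.60 × 405.10 = 4699 g

4700 g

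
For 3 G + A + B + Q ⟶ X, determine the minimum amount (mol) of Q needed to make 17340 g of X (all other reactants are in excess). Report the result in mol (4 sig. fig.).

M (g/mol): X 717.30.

24.17 mol

n(X) = 17340 / 717.30 = 24.17 mol
n(Q) = (1/1) × 24.17 = 24.17 mol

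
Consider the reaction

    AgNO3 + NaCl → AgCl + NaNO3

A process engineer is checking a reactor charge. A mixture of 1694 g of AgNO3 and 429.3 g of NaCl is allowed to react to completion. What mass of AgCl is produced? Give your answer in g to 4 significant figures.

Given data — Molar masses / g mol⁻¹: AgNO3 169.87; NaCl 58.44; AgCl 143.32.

n(AgNO3) = 1694 / 169.87 = 9.972 mol
n(NaCl) = 429.3 / 58.44 = 7.346 mol
n/ν for AgNO3 = 9.972/1 = 9.972
n/ν for NaCl = 7.346/1 = 7.346
Smallest n/ν is NaCl → limiting reagent.
n(AgCl) = (1/1) × 7.346 = 7.346 mol
mass = 7.346 × 143.32 = 1053 g

1053 g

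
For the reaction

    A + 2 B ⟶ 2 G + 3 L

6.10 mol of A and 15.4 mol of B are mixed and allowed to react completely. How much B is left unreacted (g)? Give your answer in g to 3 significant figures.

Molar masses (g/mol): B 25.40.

n(A) = 6.100 mol
n(B) = 15.40 mol
n/ν for A = 6.100/1 = 6.100
n/ν for B = 15.40/2 = 7.700
Smallest n/ν is A → limiting reagent.
B consumed = (2/1) × 6.100 = 12.20 mol
B remaining = 15.40 − 12.20 = 3.200 mol
mass = 3.200 × 25.40 = 81.28 g

81.3 g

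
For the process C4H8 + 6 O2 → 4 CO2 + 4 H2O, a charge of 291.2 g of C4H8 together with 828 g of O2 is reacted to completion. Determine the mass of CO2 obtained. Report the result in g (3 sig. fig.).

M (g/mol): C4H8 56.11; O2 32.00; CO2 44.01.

n(C4H8) = 291.2 / 56.11 = 5.190 mol
n(O2) = 828.0 / 32.00 = 25.88 mol
n/ν for C4H8 = 5.190/1 = 5.190
n/ν for O2 = 25.88/6 = 4.313
Smallest n/ν is O2 → limiting reagent.
n(CO2) = (4/6) × 25.88 = 17.25 mol
mass = 17.25 × 44.01 = 759.2 g

759 g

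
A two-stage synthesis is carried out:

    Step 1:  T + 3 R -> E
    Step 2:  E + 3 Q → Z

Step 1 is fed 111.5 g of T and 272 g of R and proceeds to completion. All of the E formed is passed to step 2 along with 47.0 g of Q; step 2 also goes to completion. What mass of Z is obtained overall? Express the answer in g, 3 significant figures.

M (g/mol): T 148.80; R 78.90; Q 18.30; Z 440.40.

330 g

Step 1:
n(T) = 111.5 / 148.80 = 0.7493 mol
n(R) = 272.0 / 78.90 = 3.447 mol
n/ν → T: 0.7493, R: 1.149; T is limiting.
n(E) produced = (1/1) × 0.7493 = 0.7493 mol
Step 2:
n(E) available = 0.7493 mol
n(Q) = 47.00 / 18.30 = 2.568 mol
n/ν → E: 0.7493, Q: 0.8560; E is limiting.
n(Z) = (1/1) × 0.7493 = 0.7493 mol
mass = 0.7493 × 440.40 = 330.0 g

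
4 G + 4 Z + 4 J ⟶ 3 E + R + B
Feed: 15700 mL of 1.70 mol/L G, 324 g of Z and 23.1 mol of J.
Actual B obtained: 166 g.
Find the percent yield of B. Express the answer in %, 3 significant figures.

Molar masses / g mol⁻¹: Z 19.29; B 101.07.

39.1 %

n(G) = 1.70 × 15700/1000 = 26.69 mol
n(Z) = 324.0 / 19.29 = 16.80 mol
n(J) = 23.10 mol
n/ν for G = 26.69/4 = 6.673
n/ν for Z = 16.80/4 = 4.200
n/ν for J = 23.10/4 = 5.775
Smallest n/ν is Z → limiting reagent.
theoretical n(B) = (1/4) × 16.80 = 4.200 mol → 424.5 g
% yield = 166 / 424.5 × 100 = 39.10 %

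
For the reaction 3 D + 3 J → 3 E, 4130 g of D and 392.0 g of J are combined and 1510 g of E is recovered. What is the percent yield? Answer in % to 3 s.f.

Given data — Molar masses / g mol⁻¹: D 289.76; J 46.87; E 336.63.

n(D) = 4130 / 289.76 = 14.25 mol
n(J) = 392.0 / 46.87 = 8.364 mol
n/ν → D: 4.750, J: 2.788; J is limiting.
theoretical n(E) = (3/3) × 8.364 = 8.364 mol → 2816 g
% yield = 1510 / 2816 × 100 = 53.62 %

53.6 %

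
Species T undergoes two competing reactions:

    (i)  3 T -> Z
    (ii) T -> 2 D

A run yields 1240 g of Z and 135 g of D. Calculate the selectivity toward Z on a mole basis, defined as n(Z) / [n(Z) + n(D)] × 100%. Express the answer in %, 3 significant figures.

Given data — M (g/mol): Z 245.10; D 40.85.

n(Z) = 1240 / 245.10 = 5.059 mol
n(D) = 135 / 40.85 = 3.305 mol
selectivity = 5.059/(5.059+3.305) × 100 = 60.49 %

60.5 %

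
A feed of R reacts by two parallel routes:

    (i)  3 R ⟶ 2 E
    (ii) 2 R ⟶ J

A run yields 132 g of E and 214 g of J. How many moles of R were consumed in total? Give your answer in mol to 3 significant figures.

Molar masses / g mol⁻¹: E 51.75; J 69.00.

n(E) = 132 / 51.75 = 2.551 mol
n(J) = 214 / 69.00 = 3.101 mol
n(R) via (i) = (3/2)×2.551 = 3.827 mol
n(R) via (ii) = (2/1)×3.101 = 6.202 mol
total n(R) = 3.827 + 6.202 = 10.03 mol

10.0 mol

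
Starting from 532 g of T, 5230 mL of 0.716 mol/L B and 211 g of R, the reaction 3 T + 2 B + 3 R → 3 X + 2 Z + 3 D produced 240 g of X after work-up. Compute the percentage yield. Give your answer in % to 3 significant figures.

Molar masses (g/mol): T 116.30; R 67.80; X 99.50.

n(T) = 532.0 / 116.30 = 4.574 mol
n(B) = 0.716 × 5230/1000 = 3.745 mol
n(R) = 211.0 / 67.80 = 3.112 mol
n/ν for T = 4.574/3 = 1.525
n/ν for B = 3.745/2 = 1.873
n/ν for R = 3.112/3 = 1.037
Smallest n/ν is R → limiting reagent.
theoretical n(X) = (3/3) × 3.112 = 3.112 mol → 309.6 g
% yield = 240 / 309.6 × 100 = 77.52 %

77.5 %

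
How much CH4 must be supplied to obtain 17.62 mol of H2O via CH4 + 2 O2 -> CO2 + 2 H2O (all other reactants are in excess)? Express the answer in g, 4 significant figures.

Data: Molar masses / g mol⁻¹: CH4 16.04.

141.3 g

n(H2O) = 17.62 mol
n(CH4) = (1/2) × 17.62 = 8.810 mol
mass = 8.810 × 16.04 = 141.3 g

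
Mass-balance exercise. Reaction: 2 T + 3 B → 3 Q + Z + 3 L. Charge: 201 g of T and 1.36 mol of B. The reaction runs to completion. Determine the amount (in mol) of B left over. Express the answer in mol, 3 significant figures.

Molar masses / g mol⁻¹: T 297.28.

0.346 mol

n(T) = 201.0 / 297.28 = 0.6761 mol
n(B) = 1.360 mol
n/ν for T = 0.6761/2 = 0.3381
n/ν for B = 1.360/3 = 0.4533
Smallest n/ν is T → limiting reagent.
B consumed = (3/2) × 0.6761 = 1.014 mol
B remaining = 1.360 − 1.014 = 0.3460 mol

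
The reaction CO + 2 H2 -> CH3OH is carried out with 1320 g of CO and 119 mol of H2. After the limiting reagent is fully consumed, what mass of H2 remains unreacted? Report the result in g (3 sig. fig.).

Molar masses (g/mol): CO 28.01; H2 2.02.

n(CO) = 1320 / 28.01 = 47.13 mol
n(H2) = 119.0 mol
n/ν for CO = 47.13/1 = 47.13
n/ν for H2 = 119.0/2 = 59.50
Smallest n/ν is CO → limiting reagent.
H2 consumed = (2/1) × 47.13 = 94.26 mol
H2 remaining = 119.0 − 94.26 = 24.74 mol
mass = 24.74 × 2.02 = 49.97 g

50.0 g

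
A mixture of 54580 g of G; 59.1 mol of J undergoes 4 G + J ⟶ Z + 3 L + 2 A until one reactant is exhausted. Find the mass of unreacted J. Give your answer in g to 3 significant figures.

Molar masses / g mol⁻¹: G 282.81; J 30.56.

332 g

n(G) = 54580 / 282.81 = 193.0 mol
n(J) = 59.10 mol
n/ν for G = 193.0/4 = 48.25
n/ν for J = 59.10/1 = 59.10
Smallest n/ν is G → limiting reagent.
J consumed = (1/4) × 193.0 = 48.25 mol
J remaining = 59.10 − 48.25 = 10.85 mol
mass = 10.85 × 30.56 = 331.6 g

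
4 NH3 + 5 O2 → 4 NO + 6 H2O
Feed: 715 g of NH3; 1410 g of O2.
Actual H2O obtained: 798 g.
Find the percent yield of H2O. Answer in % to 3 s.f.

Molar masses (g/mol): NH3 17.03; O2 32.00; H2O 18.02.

n(NH3) = 715.0 / 17.03 = 41.98 mol
n(O2) = 1410 / 32.00 = 44.06 mol
n/ν for NH3 = 41.98/4 = 10.50
n/ν for O2 = 44.06/5 = 8.812
Smallest n/ν is O2 → limiting reagent.
theoretical n(H2O) = (6/5) × 44.06 = 52.87 mol → 952.7 g
% yield = 798 / 952.7 × 100 = 83.76 %

83.8 %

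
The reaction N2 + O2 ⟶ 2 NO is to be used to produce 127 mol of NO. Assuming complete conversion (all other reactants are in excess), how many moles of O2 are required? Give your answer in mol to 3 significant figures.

n(NO) = 127.0 mol
n(O2) = (1/2) × 127.0 = 63.50 mol

63.5 mol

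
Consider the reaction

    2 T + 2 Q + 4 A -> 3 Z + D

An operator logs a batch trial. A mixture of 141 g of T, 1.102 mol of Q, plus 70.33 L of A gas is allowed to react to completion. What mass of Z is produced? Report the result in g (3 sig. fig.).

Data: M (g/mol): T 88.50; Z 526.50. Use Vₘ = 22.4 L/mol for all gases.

870 g

n(T) = 141.0 / 88.50 = 1.593 mol
n(Q) = 1.102 mol
n(A) = 70.33 / 22.4 = 3.140 mol
n/ν for T = 1.593/2 = 0.7965
n/ν for Q = 1.102/2 = 0.5510
n/ν for A = 3.140/4 = 0.7850
Smallest n/ν is Q → limiting reagent.
n(Z) = (3/2) × 1.102 = 1.653 mol
mass = 1.653 × 526.50 = 870.3 g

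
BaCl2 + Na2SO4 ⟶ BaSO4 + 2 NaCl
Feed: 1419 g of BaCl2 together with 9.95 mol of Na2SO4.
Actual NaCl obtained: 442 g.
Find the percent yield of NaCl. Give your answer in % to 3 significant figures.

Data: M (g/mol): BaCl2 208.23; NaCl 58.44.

n(BaCl2) = 1419 / 208.23 = 6.815 mol
n(Na2SO4) = 9.950 mol
n/ν for BaCl2 = 6.815/1 = 6.815
n/ν for Na2SO4 = 9.950/1 = 9.950
Smallest n/ν is BaCl2 → limiting reagent.
theoretical n(NaCl) = (2/1) × 6.815 = 13.63 mol → 796.5 g
% yield = 442 / 796.5 × 100 = 55.49 %

55.5 %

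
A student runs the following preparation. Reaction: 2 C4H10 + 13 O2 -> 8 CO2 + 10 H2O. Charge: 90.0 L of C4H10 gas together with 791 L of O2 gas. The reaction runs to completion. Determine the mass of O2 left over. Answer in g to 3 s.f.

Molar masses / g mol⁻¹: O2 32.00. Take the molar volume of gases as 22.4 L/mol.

n(C4H10) = 90.00 / 22.4 = 4.018 mol
n(O2) = 791.0 / 22.4 = 35.31 mol
n/ν → C4H10: 2.009, O2: 2.716; C4H10 is limiting.
O2 consumed = (13/2) × 4.018 = 26.12 mol
O2 remaining = 35.31 − 26.12 = 9.190 mol
mass = 9.190 × 32.00 = 294.1 g

294 g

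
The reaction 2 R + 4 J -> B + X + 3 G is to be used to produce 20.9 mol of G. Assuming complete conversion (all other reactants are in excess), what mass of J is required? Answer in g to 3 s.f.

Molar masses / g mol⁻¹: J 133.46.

n(G) = 20.90 mol
n(J) = (4/3) × 20.90 = 27.87 mol
mass = 27.87 × 133.46 = 3720 g

3720 g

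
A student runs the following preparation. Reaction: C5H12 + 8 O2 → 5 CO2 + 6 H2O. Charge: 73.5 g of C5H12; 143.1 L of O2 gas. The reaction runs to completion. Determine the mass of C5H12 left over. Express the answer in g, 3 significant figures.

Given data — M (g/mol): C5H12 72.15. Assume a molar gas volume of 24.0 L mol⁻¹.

n(C5H12) = 73.50 / 72.15 = 1.019 mol
n(O2) = 143.1 / 24.0 = 5.963 mol
n/ν → C5H12: 1.019, O2: 0.7454; O2 is limiting.
C5H12 consumed = (1/8) × 5.963 = 0.7454 mol
C5H12 remaining = 1.019 − 0.7454 = 0.2736 mol
mass = 0.2736 × 72.15 = 19.74 g

19.7 g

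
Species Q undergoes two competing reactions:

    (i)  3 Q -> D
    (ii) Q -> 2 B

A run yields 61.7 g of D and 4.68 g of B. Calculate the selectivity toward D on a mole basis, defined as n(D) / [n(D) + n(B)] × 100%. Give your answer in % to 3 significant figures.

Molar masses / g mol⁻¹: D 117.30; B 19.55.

68.7 %

n(D) = 61.7 / 117.30 = 0.5260 mol
n(B) = 4.68 / 19.55 = 0.2394 mol
selectivity = 0.5260/(0.5260+0.2394) × 100 = 68.72 %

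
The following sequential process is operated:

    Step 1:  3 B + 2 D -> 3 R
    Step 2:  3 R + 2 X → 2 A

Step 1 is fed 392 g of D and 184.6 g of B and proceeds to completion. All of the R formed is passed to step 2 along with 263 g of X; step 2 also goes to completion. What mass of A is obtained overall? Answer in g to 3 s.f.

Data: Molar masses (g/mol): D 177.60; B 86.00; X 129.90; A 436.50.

625 g

Step 1:
n(D) = 392.0 / 177.60 = 2.207 mol
n(B) = 184.6 / 86.00 = 2.147 mol
n/ν for D = 2.207/2 = 1.104
n/ν for B = 2.147/3 = 0.7157
Smallest n/ν is B → limiting reagent.
n(R) produced = (3/3) × 2.147 = 2.147 mol
Step 2:
n(R) available = 2.147 mol
n(X) = 263.0 / 129.90 = 2.025 mol
n/ν for R = 2.147/3 = 0.7157
n/ν for X = 2.025/2 = 1.013
Smallest n/ν is R → limiting reagent.
n(A) = (2/3) × 2.147 = 1.431 mol
mass = 1.431 × 436.50 = 624.6 g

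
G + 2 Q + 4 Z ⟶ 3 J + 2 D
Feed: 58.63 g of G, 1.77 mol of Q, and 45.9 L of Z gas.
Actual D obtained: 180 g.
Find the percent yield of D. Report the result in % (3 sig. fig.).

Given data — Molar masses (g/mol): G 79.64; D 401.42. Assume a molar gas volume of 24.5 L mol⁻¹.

n(G) = 58.63 / 79.64 = 0.7362 mol
n(Q) = 1.770 mol
n(Z) = 45.90 / 24.5 = 1.873 mol
n/ν for G = 0.7362/1 = 0.7362
n/ν for Q = 1.770/2 = 0.8850
n/ν for Z = 1.873/4 = 0.4683
Smallest n/ν is Z → limiting reagent.
theoretical n(D) = (2/4) × 1.873 = 0.9365 mol → 375.9 g
% yield = 180 / 375.9 × 100 = 47.89 %

47.9 %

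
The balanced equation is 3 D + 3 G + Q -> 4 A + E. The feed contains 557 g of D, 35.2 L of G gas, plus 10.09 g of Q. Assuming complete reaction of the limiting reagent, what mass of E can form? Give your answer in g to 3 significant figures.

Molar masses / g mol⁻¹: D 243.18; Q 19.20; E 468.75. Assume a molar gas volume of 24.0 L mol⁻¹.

n(D) = 557.0 / 243.18 = 2.290 mol
n(G) = 35.20 / 24.0 = 1.467 mol
n(Q) = 10.09 / 19.20 = 0.5255 mol
n/ν → D: 0.7633, G: 0.4890, Q: 0.5255; G is limiting.
n(E) = (1/3) × 1.467 = 0.4890 mol
mass = 0.4890 × 468.75 = 229.2 g

229 g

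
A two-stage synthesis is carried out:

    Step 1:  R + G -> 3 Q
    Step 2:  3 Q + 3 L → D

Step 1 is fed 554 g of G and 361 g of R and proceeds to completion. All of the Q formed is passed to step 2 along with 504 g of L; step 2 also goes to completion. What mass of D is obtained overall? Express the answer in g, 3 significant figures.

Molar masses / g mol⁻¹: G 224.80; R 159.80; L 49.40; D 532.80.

1200 g

Step 1:
n(G) = 554.0 / 224.80 = 2.464 mol
n(R) = 361.0 / 159.80 = 2.259 mol
n/ν for G = 2.464/1 = 2.464
n/ν for R = 2.259/1 = 2.259
Smallest n/ν is R → limiting reagent.
n(Q) produced = (3/1) × 2.259 = 6.777 mol
Step 2:
n(Q) available = 6.777 mol
n(L) = 504.0 / 49.40 = 10.20 mol
n/ν for Q = 6.777/3 = 2.259
n/ν for L = 10.20/3 = 3.400
Smallest n/ν is Q → limiting reagent.
n(D) = (1/3) × 6.777 = 2.259 mol
mass = 2.259 × 532.80 = 1204 g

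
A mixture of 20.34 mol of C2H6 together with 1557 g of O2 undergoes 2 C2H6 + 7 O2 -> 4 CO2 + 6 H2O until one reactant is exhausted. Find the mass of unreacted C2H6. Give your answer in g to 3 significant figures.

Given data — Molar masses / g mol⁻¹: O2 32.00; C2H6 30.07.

n(C2H6) = 20.34 mol
n(O2) = 1557 / 32.00 = 48.66 mol
n/ν → C2H6: 10.17, O2: 6.951; O2 is limiting.
C2H6 consumed = (2/7) × 48.66 = 13.90 mol
C2H6 remaining = 20.34 − 13.90 = 6.440 mol
mass = 6.440 × 30.07 = 193.7 g

194 g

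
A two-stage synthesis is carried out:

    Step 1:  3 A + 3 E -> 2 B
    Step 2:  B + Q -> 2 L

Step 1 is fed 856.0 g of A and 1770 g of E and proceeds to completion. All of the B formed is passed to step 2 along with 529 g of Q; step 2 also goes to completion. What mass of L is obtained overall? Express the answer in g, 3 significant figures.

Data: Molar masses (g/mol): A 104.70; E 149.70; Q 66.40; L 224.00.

Step 1:
n(A) = 856.0 / 104.70 = 8.176 mol
n(E) = 1770 / 149.70 = 11.82 mol
n/ν for A = 8.176/3 = 2.725
n/ν for E = 11.82/3 = 3.940
Smallest n/ν is A → limiting reagent.
n(B) produced = (2/3) × 8.176 = 5.451 mol
Step 2:
n(B) available = 5.451 mol
n(Q) = 529.0 / 66.40 = 7.967 mol
n/ν for B = 5.451/1 = 5.451
n/ν for Q = 7.967/1 = 7.967
Smallest n/ν is B → limiting reagent.
n(L) = (2/1) × 5.451 = 10.90 mol
mass = 10.90 × 224.00 = 2442 g

2440 g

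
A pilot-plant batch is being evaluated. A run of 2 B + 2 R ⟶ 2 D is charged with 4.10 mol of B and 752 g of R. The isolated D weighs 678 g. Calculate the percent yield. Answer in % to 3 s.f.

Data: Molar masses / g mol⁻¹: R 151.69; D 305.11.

n(B) = 4.100 mol
n(R) = 752.0 / 151.69 = 4.957 mol
n/ν for B = 4.100/2 = 2.050
n/ν for R = 4.957/2 = 2.479
Smallest n/ν is B → limiting reagent.
theoretical n(D) = (2/2) × 4.100 = 4.100 mol → 1251 g
% yield = 678 / 1251 × 100 = 54.20 %

54.2 %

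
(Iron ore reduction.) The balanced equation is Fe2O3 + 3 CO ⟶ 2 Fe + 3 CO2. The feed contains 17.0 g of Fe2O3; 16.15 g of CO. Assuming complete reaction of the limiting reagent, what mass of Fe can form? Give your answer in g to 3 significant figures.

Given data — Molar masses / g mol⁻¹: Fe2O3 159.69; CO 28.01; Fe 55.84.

11.9 g

n(Fe2O3) = 17.00 / 159.69 = 0.1065 mol
n(CO) = 16.15 / 28.01 = 0.5766 mol
n/ν for Fe2O3 = 0.1065/1 = 0.1065
n/ν for CO = 0.5766/3 = 0.1922
Smallest n/ν is Fe2O3 → limiting reagent.
n(Fe) = (2/1) × 0.1065 = 0.2130 mol
mass = 0.2130 × 55.84 = 11.89 g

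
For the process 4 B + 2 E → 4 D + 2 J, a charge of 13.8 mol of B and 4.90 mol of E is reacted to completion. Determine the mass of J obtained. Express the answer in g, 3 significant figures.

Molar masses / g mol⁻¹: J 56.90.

n(B) = 13.80 mol
n(E) = 4.900 mol
n/ν for B = 13.80/4 = 3.450
n/ν for E = 4.900/2 = 2.450
Smallest n/ν is E → limiting reagent.
n(J) = (2/2) × 4.900 = 4.900 mol
mass = 4.900 × 56.90 = 278.8 g

279 g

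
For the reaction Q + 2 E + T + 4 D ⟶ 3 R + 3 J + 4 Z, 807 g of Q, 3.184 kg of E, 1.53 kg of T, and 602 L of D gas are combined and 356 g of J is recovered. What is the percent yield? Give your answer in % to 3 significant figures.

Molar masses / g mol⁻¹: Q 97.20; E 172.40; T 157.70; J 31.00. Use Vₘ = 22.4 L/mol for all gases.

57.0 %

n(Q) = 807.0 / 97.20 = 8.302 mol
n(E) = 3.184×1000 / 172.40 = 18.47 mol
n(T) = 1.530×1000 / 157.70 = 9.702 mol
n(D) = 602.0 / 22.4 = 26.88 mol
n/ν → Q: 8.302, E: 9.235, T: 9.702, D: 6.720; D is limiting.
theoretical n(J) = (3/4) × 26.88 = 20.16 mol → 625.0 g
% yield = 356 / 625.0 × 100 = 56.96 %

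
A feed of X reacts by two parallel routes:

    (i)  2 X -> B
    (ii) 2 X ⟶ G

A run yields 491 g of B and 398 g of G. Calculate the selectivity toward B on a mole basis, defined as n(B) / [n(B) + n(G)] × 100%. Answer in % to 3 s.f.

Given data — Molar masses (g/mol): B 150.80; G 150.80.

n(B) = 491 / 150.80 = 3.256 mol
n(G) = 398 / 150.80 = 2.639 mol
selectivity = 3.256/(3.256+2.639) × 100 = 55.23 %

55.2 %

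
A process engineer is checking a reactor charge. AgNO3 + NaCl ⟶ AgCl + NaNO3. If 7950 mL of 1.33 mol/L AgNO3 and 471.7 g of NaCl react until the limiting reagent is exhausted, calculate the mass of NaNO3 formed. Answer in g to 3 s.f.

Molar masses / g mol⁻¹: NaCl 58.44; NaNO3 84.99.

n(AgNO3) = 1.33 × 7950/1000 = 10.57 mol
n(NaCl) = 471.7 / 58.44 = 8.072 mol
n/ν for AgNO3 = 10.57/1 = 10.57
n/ν for NaCl = 8.072/1 = 8.072
Smallest n/ν is NaCl → limiting reagent.
n(NaNO3) = (1/1) × 8.072 = 8.072 mol
mass = 8.072 × 84.99 = 686.0 g

686 g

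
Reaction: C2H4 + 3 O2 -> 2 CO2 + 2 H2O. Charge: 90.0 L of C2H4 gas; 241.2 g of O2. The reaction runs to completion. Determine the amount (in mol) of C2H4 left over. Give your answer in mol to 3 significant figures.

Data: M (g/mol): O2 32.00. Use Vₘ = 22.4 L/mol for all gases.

n(C2H4) = 90.00 / 22.4 = 4.018 mol
n(O2) = 241.2 / 32.00 = 7.538 mol
n/ν → C2H4: 4.018, O2: 2.513; O2 is limiting.
C2H4 consumed = (1/3) × 7.538 = 2.513 mol
C2H4 remaining = 4.018 − 2.513 = 1.505 mol

1.51 mol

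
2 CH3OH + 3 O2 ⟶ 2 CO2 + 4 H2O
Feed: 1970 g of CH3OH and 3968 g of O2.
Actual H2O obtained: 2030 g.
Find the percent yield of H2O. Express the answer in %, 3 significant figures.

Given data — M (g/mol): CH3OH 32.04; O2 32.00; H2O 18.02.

91.6 %

n(CH3OH) = 1970 / 32.04 = 61.49 mol
n(O2) = 3968 / 32.00 = 124.0 mol
n/ν → CH3OH: 30.75, O2: 41.33; CH3OH is limiting.
theoretical n(H2O) = (4/2) × 61.49 = 123.0 mol → 2216 g
% yield = 2030 / 2216 × 100 = 91.61 %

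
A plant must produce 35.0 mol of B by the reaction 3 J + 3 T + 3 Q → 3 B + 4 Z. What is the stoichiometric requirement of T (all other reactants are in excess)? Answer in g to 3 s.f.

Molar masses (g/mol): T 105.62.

n(B) = 35.00 mol
n(T) = (3/3) × 35.00 = 35.00 mol
mass = 35.00 × 105.62 = 3697 g

3700 g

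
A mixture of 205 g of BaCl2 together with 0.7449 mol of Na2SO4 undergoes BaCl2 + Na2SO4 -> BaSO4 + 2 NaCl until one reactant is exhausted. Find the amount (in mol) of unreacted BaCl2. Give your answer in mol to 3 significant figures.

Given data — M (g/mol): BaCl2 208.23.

n(BaCl2) = 205.0 / 208.23 = 0.9845 mol
n(Na2SO4) = 0.7449 mol
n/ν for BaCl2 = 0.9845/1 = 0.9845
n/ν for Na2SO4 = 0.7449/1 = 0.7449
Smallest n/ν is Na2SO4 → limiting reagent.
BaCl2 consumed = (1/1) × 0.7449 = 0.7449 mol
BaCl2 remaining = 0.9845 − 0.7449 = 0.2396 mol

0.240 mol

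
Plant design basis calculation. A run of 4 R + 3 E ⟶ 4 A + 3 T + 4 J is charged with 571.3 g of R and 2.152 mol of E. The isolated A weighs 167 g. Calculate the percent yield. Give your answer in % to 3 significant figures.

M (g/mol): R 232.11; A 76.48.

88.7 %

n(R) = 571.3 / 232.11 = 2.461 mol
n(E) = 2.152 mol
n/ν for R = 2.461/4 = 0.6153
n/ν for E = 2.152/3 = 0.7173
Smallest n/ν is R → limiting reagent.
theoretical n(A) = (4/4) × 2.461 = 2.461 mol → 188.2 g
% yield = 167 / 188.2 × 100 = 88.74 %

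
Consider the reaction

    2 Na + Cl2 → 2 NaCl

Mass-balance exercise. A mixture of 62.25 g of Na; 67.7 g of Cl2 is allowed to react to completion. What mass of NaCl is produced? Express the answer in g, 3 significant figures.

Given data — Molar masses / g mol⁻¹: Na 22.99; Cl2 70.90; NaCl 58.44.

n(Na) = 62.25 / 22.99 = 2.708 mol
n(Cl2) = 67.70 / 70.90 = 0.9549 mol
n/ν for Na = 2.708/2 = 1.354
n/ν for Cl2 = 0.9549/1 = 0.9549
Smallest n/ν is Cl2 → limiting reagent.
n(NaCl) = (2/1) × 0.9549 = 1.910 mol
mass = 1.910 × 58.44 = 111.6 g

112 g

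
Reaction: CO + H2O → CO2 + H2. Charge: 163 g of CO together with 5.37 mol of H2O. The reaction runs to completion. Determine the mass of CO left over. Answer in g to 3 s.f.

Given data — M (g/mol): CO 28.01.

12.6 g

n(CO) = 163.0 / 28.01 = 5.819 mol
n(H2O) = 5.370 mol
n/ν for CO = 5.819/1 = 5.819
n/ν for H2O = 5.370/1 = 5.370
Smallest n/ν is H2O → limiting reagent.
CO consumed = (1/1) × 5.370 = 5.370 mol
CO remaining = 5.819 − 5.370 = 0.4490 mol
mass = 0.4490 × 28.01 = 12.58 g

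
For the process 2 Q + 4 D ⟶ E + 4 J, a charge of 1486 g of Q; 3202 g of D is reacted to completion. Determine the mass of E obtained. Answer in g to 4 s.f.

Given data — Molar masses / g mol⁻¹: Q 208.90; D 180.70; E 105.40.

374.9 g

n(Q) = 1486 / 208.90 = 7.113 mol
n(D) = 3202 / 180.70 = 17.72 mol
n/ν for Q = 7.113/2 = 3.557
n/ν for D = 17.72/4 = 4.430
Smallest n/ν is Q → limiting reagent.
n(E) = (1/2) × 7.113 = 3.557 mol
mass = 3.557 × 105.40 = 374.9 g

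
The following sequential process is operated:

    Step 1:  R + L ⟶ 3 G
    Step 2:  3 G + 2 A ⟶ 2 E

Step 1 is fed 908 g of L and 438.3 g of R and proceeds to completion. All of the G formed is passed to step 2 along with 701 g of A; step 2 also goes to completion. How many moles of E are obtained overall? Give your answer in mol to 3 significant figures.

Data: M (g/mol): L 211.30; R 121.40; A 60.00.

7.22 mol

Step 1:
n(L) = 908.0 / 211.30 = 4.297 mol
n(R) = 438.3 / 121.40 = 3.610 mol
n/ν → L: 4.297, R: 3.610; R is limiting.
n(G) produced = (3/1) × 3.610 = 10.83 mol
Step 2:
n(G) available = 10.83 mol
n(A) = 701.0 / 60.00 = 11.68 mol
n/ν → G: 3.610, A: 5.840; G is limiting.
n(E) = (2/3) × 10.83 = 7.220 mol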